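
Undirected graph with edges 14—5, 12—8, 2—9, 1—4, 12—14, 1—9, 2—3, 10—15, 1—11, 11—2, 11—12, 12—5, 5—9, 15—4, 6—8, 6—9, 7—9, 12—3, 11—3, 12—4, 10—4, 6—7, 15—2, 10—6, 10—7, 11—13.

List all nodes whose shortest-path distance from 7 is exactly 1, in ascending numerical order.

Level 0: 7
Level 1: 6, 9, 10
Level 2: 1, 2, 4, 5, 8, 15
Level 3: 3, 11, 12, 14
Level 4: 13

6, 9, 10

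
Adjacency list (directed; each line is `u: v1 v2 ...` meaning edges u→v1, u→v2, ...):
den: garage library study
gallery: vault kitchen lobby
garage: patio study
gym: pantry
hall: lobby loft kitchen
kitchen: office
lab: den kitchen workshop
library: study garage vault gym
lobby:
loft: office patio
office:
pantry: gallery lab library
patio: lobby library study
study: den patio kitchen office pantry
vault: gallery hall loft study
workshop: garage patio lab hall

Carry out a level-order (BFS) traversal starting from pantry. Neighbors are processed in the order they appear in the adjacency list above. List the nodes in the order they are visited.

Visit pantry; enqueue gallery, lab, library → queue [gallery, lab, library]
Visit gallery; enqueue vault, kitchen, lobby → queue [lab, library, vault, kitchen, lobby]
Visit lab; enqueue den, workshop → queue [library, vault, kitchen, lobby, den, workshop]
Visit library; enqueue study, garage, gym → queue [vault, kitchen, lobby, den, workshop, study, garage, gym]
Visit vault; enqueue hall, loft → queue [kitchen, lobby, den, workshop, study, garage, gym, hall, loft]
Visit kitchen; enqueue office → queue [lobby, den, workshop, study, garage, gym, hall, loft, office]
Visit lobby → queue [den, workshop, study, garage, gym, hall, loft, office]
Visit den → queue [workshop, study, garage, gym, hall, loft, office]
Visit workshop; enqueue patio → queue [study, garage, gym, hall, loft, office, patio]
Visit study → queue [garage, gym, hall, loft, office, patio]
Visit garage → queue [gym, hall, loft, office, patio]
Visit gym → queue [hall, loft, office, patio]
Visit hall → queue [loft, office, patio]
Visit loft → queue [office, patio]
Visit office → queue [patio]
Visit patio → queue []

pantry gallery lab library vault kitchen lobby den workshop study garage gym hall loft office patio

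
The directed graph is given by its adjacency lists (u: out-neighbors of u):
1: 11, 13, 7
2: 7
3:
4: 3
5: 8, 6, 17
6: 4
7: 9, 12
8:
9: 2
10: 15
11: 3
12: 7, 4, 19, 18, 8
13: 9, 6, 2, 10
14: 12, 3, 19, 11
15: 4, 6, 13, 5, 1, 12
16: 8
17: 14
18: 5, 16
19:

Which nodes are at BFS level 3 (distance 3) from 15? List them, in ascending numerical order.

14, 16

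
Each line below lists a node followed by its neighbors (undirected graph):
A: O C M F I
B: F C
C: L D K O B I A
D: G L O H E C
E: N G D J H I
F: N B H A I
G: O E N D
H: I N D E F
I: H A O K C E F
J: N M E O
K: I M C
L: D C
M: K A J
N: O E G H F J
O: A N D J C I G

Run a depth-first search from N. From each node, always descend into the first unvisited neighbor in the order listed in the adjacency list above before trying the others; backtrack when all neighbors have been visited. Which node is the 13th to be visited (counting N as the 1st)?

H

Visit N
N → O
O → A
A → C
C → L
L → D
D → G
G → E
E → J
J → M
M → K
K → I
I → H
H → F
F → B

Visit order: N, O, A, C, L, D, G, E, J, M, K, I, H, F, B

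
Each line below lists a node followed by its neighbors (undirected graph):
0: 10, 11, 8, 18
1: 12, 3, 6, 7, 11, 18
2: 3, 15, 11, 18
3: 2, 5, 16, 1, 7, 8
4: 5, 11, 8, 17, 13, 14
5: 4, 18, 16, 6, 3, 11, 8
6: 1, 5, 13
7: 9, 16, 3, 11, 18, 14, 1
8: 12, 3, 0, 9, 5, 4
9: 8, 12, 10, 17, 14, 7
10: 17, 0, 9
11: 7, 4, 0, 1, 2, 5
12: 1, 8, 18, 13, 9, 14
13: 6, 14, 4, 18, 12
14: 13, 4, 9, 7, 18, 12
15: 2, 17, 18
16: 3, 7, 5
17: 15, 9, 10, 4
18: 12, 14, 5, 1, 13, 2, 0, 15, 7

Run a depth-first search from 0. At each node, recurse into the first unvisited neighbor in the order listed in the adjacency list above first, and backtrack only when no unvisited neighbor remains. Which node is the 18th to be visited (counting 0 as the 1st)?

18

Visit 0
0 → 10
10 → 17
17 → 15
15 → 2
2 → 3
3 → 5
5 → 4
4 → 11
11 → 7
7 → 9
9 → 8
8 → 12
12 → 1
1 → 6
6 → 13
13 → 14
14 → 18
7 → 16

Visit order: 0, 10, 17, 15, 2, 3, 5, 4, 11, 7, 9, 8, 12, 1, 6, 13, 14, 18, 16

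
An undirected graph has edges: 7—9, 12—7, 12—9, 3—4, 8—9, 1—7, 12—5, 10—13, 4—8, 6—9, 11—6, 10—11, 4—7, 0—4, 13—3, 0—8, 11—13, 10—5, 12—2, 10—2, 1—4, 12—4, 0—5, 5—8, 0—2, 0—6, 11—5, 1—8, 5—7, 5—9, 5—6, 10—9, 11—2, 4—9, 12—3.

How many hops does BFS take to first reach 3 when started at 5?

2

Level 0: 5
Level 1: 0, 6, 7, 8, 9, 10, 11, 12
Level 2: 1, 2, 3, 4, 13
3 first appears at level 2.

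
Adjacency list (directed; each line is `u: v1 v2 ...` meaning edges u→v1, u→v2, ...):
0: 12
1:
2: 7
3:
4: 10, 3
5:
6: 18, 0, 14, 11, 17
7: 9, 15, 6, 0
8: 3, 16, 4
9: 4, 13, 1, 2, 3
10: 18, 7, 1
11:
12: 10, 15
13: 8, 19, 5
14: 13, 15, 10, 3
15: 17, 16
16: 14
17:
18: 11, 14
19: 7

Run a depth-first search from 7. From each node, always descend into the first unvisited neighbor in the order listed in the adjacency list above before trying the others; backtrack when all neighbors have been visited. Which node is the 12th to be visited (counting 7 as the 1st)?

Visit 7
7 → 9
9 → 4
4 → 10
10 → 18
18 → 11
18 → 14
14 → 13
13 → 8
8 → 3
8 → 16
13 → 19
13 → 5
14 → 15
15 → 17
10 → 1
9 → 2
7 → 6
6 → 0
0 → 12

Visit order: 7, 9, 4, 10, 18, 11, 14, 13, 8, 3, 16, 19, 5, 15, 17, 1, 2, 6, 0, 12

19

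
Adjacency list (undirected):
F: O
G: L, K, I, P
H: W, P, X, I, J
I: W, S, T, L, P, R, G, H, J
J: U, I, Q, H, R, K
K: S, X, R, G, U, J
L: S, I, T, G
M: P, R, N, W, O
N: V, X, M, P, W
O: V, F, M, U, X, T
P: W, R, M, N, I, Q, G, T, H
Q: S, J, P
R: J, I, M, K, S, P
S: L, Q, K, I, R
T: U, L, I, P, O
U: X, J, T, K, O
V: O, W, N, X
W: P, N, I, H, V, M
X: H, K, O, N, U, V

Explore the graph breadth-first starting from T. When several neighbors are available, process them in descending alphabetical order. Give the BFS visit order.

Visit T; enqueue U, P, O, L, I → queue [U, P, O, L, I]
Visit U; enqueue X, K, J → queue [P, O, L, I, X, K, J]
Visit P; enqueue W, R, Q, N, M, H, G → queue [O, L, I, X, K, J, W, R, Q, N, M, H, G]
Visit O; enqueue V, F → queue [L, I, X, K, J, W, R, Q, N, M, H, G, V, F]
Visit L; enqueue S → queue [I, X, K, J, W, R, Q, N, M, H, G, V, F, S]
Visit I → queue [X, K, J, W, R, Q, N, M, H, G, V, F, S]
Visit X → queue [K, J, W, R, Q, N, M, H, G, V, F, S]
Visit K → queue [J, W, R, Q, N, M, H, G, V, F, S]
Visit J → queue [W, R, Q, N, M, H, G, V, F, S]
Visit W → queue [R, Q, N, M, H, G, V, F, S]
Visit R → queue [Q, N, M, H, G, V, F, S]
Visit Q → queue [N, M, H, G, V, F, S]
Visit N → queue [M, H, G, V, F, S]
Visit M → queue [H, G, V, F, S]
Visit H → queue [G, V, F, S]
Visit G → queue [V, F, S]
Visit V → queue [F, S]
Visit F → queue [S]
Visit S → queue []

T U P O L I X K J W R Q N M H G V F S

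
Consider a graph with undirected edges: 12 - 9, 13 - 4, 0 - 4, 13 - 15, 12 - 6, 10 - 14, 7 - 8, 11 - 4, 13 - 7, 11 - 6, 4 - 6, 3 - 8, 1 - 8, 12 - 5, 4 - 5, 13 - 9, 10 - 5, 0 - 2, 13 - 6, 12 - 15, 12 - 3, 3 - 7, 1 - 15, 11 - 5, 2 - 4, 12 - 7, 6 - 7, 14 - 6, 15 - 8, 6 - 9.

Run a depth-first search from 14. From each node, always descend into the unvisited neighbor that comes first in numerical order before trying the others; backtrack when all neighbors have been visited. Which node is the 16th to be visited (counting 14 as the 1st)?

9

Visit 14
14 → 6
6 → 4
4 → 0
0 → 2
4 → 5
5 → 10
5 → 11
5 → 12
12 → 3
3 → 7
7 → 8
8 → 1
1 → 15
15 → 13
13 → 9

Visit order: 14, 6, 4, 0, 2, 5, 10, 11, 12, 3, 7, 8, 1, 15, 13, 9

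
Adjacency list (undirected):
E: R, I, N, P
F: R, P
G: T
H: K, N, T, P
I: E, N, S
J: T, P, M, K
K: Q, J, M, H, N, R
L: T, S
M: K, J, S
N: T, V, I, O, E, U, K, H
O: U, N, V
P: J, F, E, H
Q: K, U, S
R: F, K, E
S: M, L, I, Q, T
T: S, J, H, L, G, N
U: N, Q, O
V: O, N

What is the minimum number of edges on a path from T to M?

2

Level 0: T
Level 1: G, H, J, L, N, S
Level 2: E, I, K, M, O, P, Q, U, V
Level 3: F, R
M first appears at level 2.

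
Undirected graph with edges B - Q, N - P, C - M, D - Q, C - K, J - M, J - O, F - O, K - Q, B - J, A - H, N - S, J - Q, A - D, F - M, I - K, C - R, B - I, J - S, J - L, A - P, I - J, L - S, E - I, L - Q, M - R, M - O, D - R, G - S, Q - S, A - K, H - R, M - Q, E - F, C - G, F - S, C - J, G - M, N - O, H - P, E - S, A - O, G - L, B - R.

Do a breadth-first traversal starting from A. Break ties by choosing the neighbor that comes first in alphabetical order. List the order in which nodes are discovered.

Visit A; enqueue D, H, K, O, P → queue [D, H, K, O, P]
Visit D; enqueue Q, R → queue [H, K, O, P, Q, R]
Visit H → queue [K, O, P, Q, R]
Visit K; enqueue C, I → queue [O, P, Q, R, C, I]
Visit O; enqueue F, J, M, N → queue [P, Q, R, C, I, F, J, M, N]
Visit P → queue [Q, R, C, I, F, J, M, N]
Visit Q; enqueue B, L, S → queue [R, C, I, F, J, M, N, B, L, S]
Visit R → queue [C, I, F, J, M, N, B, L, S]
Visit C; enqueue G → queue [I, F, J, M, N, B, L, S, G]
Visit I; enqueue E → queue [F, J, M, N, B, L, S, G, E]
Visit F → queue [J, M, N, B, L, S, G, E]
Visit J → queue [M, N, B, L, S, G, E]
Visit M → queue [N, B, L, S, G, E]
Visit N → queue [B, L, S, G, E]
Visit B → queue [L, S, G, E]
Visit L → queue [S, G, E]
Visit S → queue [G, E]
Visit G → queue [E]
Visit E → queue []

A D H K O P Q R C I F J M N B L S G E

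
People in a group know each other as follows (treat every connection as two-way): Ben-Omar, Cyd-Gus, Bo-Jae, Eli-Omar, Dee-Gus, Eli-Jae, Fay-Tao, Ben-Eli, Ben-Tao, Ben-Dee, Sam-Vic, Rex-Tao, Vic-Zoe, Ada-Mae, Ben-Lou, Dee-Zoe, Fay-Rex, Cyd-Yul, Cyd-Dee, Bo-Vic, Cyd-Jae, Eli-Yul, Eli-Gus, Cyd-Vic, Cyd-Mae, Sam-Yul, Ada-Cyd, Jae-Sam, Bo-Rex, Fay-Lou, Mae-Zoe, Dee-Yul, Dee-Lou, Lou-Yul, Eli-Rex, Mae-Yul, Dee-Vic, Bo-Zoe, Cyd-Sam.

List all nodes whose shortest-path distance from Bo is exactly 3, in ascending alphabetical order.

Level 0: Bo
Level 1: Jae, Rex, Vic, Zoe
Level 2: Cyd, Dee, Eli, Fay, Mae, Sam, Tao
Level 3: Ada, Ben, Gus, Lou, Omar, Yul

Ada, Ben, Gus, Lou, Omar, Yul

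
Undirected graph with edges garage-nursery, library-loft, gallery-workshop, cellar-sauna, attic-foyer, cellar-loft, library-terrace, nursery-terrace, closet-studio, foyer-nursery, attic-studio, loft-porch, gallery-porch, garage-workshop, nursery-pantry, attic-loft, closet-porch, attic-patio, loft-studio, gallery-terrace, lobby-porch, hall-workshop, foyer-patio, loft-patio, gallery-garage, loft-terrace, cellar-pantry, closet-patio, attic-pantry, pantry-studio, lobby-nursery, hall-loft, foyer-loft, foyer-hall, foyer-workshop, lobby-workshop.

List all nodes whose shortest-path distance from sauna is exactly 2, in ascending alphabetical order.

loft, pantry

Level 0: sauna
Level 1: cellar
Level 2: loft, pantry
Level 3: attic, foyer, hall, library, nursery, patio, porch, studio, terrace
Level 4: closet, gallery, garage, lobby, workshop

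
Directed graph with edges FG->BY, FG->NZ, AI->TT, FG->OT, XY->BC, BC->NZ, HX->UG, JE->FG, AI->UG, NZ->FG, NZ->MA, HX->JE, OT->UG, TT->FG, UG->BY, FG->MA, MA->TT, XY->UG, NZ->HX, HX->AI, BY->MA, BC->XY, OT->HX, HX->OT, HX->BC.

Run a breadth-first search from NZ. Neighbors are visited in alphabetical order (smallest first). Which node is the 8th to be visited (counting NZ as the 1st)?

Visit NZ; enqueue FG, HX, MA → queue [FG, HX, MA]
Visit FG; enqueue BY, OT → queue [HX, MA, BY, OT]
Visit HX; enqueue AI, BC, JE, UG → queue [MA, BY, OT, AI, BC, JE, UG]
Visit MA; enqueue TT → queue [BY, OT, AI, BC, JE, UG, TT]
Visit BY → queue [OT, AI, BC, JE, UG, TT]
Visit OT → queue [AI, BC, JE, UG, TT]
Visit AI → queue [BC, JE, UG, TT]
Visit BC; enqueue XY → queue [JE, UG, TT, XY]
Visit JE → queue [UG, TT, XY]
Visit UG → queue [TT, XY]
Visit TT → queue [XY]
Visit XY → queue []

Visit order: NZ, FG, HX, MA, BY, OT, AI, BC, JE, UG, TT, XY

BC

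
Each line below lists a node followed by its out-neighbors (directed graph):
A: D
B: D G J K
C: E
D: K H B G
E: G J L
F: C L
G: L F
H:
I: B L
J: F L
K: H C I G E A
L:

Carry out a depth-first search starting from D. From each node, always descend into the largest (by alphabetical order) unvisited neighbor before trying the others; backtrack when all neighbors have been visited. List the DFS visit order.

Visit D
D → K
K → I
I → L
I → B
B → J
J → F
F → C
C → E
E → G
K → H
K → A

D → K → I → L → B → J → F → C → E → G → H → A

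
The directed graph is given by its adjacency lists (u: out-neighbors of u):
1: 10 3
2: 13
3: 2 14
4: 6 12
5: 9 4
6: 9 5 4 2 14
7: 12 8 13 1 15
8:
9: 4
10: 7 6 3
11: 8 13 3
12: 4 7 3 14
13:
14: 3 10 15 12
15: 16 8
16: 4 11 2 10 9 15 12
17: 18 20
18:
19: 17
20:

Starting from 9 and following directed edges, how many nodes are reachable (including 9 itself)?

16

BFS from 9 visits: 9, 4, 6, 12, 2, 5, 14, 3, 7, 13, 10, 15, 1, 8, 16, 11
Reachable nodes: 16 of 20 total.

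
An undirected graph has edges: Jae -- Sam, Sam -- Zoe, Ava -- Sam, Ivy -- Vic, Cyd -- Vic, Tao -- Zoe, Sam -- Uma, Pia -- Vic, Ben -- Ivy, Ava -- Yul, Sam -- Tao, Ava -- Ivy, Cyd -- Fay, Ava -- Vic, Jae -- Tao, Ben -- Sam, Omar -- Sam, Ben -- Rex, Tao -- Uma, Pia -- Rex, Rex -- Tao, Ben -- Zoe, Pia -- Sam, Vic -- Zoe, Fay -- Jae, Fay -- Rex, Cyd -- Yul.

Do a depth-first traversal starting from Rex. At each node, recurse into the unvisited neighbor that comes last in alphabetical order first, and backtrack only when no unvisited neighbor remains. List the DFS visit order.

Visit Rex
Rex → Tao
Tao → Zoe
Zoe → Vic
Vic → Pia
Pia → Sam
Sam → Uma
Sam → Omar
Sam → Jae
Jae → Fay
Fay → Cyd
Cyd → Yul
Yul → Ava
Ava → Ivy
Ivy → Ben

Rex Tao Zoe Vic Pia Sam Uma Omar Jae Fay Cyd Yul Ava Ivy Ben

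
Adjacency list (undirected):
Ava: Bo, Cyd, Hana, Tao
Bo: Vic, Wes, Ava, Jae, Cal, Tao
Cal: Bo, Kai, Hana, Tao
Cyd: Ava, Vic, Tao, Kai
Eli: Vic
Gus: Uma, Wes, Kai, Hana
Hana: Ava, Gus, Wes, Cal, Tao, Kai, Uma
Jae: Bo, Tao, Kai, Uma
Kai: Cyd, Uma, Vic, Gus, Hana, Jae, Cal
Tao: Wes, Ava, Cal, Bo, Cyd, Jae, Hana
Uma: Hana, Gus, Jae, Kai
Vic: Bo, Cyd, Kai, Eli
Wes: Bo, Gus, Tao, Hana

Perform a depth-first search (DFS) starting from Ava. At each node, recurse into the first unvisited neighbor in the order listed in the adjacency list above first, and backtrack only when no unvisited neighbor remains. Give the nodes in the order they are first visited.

Ava, Bo, Vic, Cyd, Tao, Wes, Gus, Uma, Hana, Cal, Kai, Jae, Eli

Visit Ava
Ava → Bo
Bo → Vic
Vic → Cyd
Cyd → Tao
Tao → Wes
Wes → Gus
Gus → Uma
Uma → Hana
Hana → Cal
Cal → Kai
Kai → Jae
Vic → Eli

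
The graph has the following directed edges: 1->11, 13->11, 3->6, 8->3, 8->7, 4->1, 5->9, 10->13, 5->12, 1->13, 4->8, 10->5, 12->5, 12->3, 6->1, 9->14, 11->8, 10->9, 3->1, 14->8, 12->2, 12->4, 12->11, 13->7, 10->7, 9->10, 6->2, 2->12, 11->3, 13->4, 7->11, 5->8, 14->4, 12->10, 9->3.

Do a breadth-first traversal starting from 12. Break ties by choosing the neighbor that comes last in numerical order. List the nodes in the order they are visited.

Visit 12; enqueue 11, 10, 5, 4, 3, 2 → queue [11, 10, 5, 4, 3, 2]
Visit 11; enqueue 8 → queue [10, 5, 4, 3, 2, 8]
Visit 10; enqueue 13, 9, 7 → queue [5, 4, 3, 2, 8, 13, 9, 7]
Visit 5 → queue [4, 3, 2, 8, 13, 9, 7]
Visit 4; enqueue 1 → queue [3, 2, 8, 13, 9, 7, 1]
Visit 3; enqueue 6 → queue [2, 8, 13, 9, 7, 1, 6]
Visit 2 → queue [8, 13, 9, 7, 1, 6]
Visit 8 → queue [13, 9, 7, 1, 6]
Visit 13 → queue [9, 7, 1, 6]
Visit 9; enqueue 14 → queue [7, 1, 6, 14]
Visit 7 → queue [1, 6, 14]
Visit 1 → queue [6, 14]
Visit 6 → queue [14]
Visit 14 → queue []

12 → 11 → 10 → 5 → 4 → 3 → 2 → 8 → 13 → 9 → 7 → 1 → 6 → 14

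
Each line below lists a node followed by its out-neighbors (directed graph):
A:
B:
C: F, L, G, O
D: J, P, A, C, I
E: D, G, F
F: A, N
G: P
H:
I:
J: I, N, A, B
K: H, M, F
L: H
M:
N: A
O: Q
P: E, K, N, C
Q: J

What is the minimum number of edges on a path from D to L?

2

Level 0: D
Level 1: A, C, I, J, P
Level 2: B, E, F, G, K, L, N, O
Level 3: H, M, Q
L first appears at level 2.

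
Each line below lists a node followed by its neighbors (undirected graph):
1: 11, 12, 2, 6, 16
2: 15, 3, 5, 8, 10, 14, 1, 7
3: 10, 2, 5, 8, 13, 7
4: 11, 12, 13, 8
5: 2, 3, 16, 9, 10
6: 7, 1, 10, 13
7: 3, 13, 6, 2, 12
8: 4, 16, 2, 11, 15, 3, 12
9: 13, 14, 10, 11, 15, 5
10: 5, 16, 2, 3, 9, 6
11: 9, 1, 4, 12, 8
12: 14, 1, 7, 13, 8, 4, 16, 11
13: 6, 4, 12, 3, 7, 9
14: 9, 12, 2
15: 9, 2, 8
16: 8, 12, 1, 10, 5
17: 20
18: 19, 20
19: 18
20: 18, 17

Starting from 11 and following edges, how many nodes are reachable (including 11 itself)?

BFS from 11 visits: 11, 9, 1, 4, 12, 8, 13, 14, 10, 15, 5, 2, 6, 16, 7, 3
Reachable nodes: 16 of 20 total.

16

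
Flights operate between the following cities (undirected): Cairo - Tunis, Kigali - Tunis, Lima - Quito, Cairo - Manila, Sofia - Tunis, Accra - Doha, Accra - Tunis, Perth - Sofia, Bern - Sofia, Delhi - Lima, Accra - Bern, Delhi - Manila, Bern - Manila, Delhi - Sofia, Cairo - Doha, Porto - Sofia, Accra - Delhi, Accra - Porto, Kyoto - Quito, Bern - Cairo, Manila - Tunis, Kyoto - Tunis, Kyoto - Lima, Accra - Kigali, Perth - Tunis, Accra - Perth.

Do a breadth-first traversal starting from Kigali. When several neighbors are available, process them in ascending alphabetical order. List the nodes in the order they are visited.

Visit Kigali; enqueue Accra, Tunis → queue [Accra, Tunis]
Visit Accra; enqueue Bern, Delhi, Doha, Perth, Porto → queue [Tunis, Bern, Delhi, Doha, Perth, Porto]
Visit Tunis; enqueue Cairo, Kyoto, Manila, Sofia → queue [Bern, Delhi, Doha, Perth, Porto, Cairo, Kyoto, Manila, Sofia]
Visit Bern → queue [Delhi, Doha, Perth, Porto, Cairo, Kyoto, Manila, Sofia]
Visit Delhi; enqueue Lima → queue [Doha, Perth, Porto, Cairo, Kyoto, Manila, Sofia, Lima]
Visit Doha → queue [Perth, Porto, Cairo, Kyoto, Manila, Sofia, Lima]
Visit Perth → queue [Porto, Cairo, Kyoto, Manila, Sofia, Lima]
Visit Porto → queue [Cairo, Kyoto, Manila, Sofia, Lima]
Visit Cairo → queue [Kyoto, Manila, Sofia, Lima]
Visit Kyoto; enqueue Quito → queue [Manila, Sofia, Lima, Quito]
Visit Manila → queue [Sofia, Lima, Quito]
Visit Sofia → queue [Lima, Quito]
Visit Lima → queue [Quito]
Visit Quito → queue []

Kigali, Accra, Tunis, Bern, Delhi, Doha, Perth, Porto, Cairo, Kyoto, Manila, Sofia, Lima, Quito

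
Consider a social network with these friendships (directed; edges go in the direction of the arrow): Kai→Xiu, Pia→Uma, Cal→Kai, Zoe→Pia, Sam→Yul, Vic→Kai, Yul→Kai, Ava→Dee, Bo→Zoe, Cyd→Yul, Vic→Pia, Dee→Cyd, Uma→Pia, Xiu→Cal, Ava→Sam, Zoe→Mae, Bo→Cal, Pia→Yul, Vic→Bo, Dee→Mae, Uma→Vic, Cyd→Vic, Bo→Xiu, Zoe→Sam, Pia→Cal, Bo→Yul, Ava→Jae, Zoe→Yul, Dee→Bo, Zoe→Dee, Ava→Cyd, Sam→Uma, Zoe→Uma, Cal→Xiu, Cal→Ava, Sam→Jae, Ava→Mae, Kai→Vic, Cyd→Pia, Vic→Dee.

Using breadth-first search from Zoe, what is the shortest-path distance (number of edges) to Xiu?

3

Level 0: Zoe
Level 1: Dee, Mae, Pia, Sam, Uma, Yul
Level 2: Bo, Cal, Cyd, Jae, Kai, Vic
Level 3: Ava, Xiu
Xiu first appears at level 3.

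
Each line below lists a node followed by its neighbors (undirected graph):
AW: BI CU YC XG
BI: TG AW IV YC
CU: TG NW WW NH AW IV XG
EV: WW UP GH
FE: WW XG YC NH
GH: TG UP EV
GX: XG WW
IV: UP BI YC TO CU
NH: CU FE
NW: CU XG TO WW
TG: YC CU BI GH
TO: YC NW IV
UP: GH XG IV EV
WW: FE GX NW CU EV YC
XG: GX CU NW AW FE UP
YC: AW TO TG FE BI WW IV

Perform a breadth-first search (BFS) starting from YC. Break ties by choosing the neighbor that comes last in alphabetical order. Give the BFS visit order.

YC WW TO TG IV FE BI AW NW GX EV CU GH UP XG NH

Visit YC; enqueue WW, TO, TG, IV, FE, BI, AW → queue [WW, TO, TG, IV, FE, BI, AW]
Visit WW; enqueue NW, GX, EV, CU → queue [TO, TG, IV, FE, BI, AW, NW, GX, EV, CU]
Visit TO → queue [TG, IV, FE, BI, AW, NW, GX, EV, CU]
Visit TG; enqueue GH → queue [IV, FE, BI, AW, NW, GX, EV, CU, GH]
Visit IV; enqueue UP → queue [FE, BI, AW, NW, GX, EV, CU, GH, UP]
Visit FE; enqueue XG, NH → queue [BI, AW, NW, GX, EV, CU, GH, UP, XG, NH]
Visit BI → queue [AW, NW, GX, EV, CU, GH, UP, XG, NH]
Visit AW → queue [NW, GX, EV, CU, GH, UP, XG, NH]
Visit NW → queue [GX, EV, CU, GH, UP, XG, NH]
Visit GX → queue [EV, CU, GH, UP, XG, NH]
Visit EV → queue [CU, GH, UP, XG, NH]
Visit CU → queue [GH, UP, XG, NH]
Visit GH → queue [UP, XG, NH]
Visit UP → queue [XG, NH]
Visit XG → queue [NH]
Visit NH → queue []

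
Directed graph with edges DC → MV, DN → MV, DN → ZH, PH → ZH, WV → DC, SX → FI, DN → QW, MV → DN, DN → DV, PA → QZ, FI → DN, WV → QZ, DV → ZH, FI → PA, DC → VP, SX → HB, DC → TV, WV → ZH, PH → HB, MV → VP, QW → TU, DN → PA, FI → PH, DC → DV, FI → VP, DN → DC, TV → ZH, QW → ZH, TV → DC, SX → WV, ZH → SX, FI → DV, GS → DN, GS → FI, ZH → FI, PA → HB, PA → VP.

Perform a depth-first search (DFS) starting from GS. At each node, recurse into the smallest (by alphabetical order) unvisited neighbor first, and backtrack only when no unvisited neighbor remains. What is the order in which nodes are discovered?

Visit GS
GS → DN
DN → DC
DC → DV
DV → ZH
ZH → FI
FI → PA
PA → HB
PA → QZ
PA → VP
FI → PH
ZH → SX
SX → WV
DC → MV
DC → TV
DN → QW
QW → TU

GS DN DC DV ZH FI PA HB QZ VP PH SX WV MV TV QW TU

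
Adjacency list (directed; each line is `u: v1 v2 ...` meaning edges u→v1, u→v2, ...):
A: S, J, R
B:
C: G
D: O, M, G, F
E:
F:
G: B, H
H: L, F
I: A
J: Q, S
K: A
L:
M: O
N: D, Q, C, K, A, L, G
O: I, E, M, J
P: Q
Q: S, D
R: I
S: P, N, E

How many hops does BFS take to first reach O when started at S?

Level 0: S
Level 1: E, N, P
Level 2: A, C, D, G, K, L, Q
Level 3: B, F, H, J, M, O, R
Level 4: I
O first appears at level 3.

3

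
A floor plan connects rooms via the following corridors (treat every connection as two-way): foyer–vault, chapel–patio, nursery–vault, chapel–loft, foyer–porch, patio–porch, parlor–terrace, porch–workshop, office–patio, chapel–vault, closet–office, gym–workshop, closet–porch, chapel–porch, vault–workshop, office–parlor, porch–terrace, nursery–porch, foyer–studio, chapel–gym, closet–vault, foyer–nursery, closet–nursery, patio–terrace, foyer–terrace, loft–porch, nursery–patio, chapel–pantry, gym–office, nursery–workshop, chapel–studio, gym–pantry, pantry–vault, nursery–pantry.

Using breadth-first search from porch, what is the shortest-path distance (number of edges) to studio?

2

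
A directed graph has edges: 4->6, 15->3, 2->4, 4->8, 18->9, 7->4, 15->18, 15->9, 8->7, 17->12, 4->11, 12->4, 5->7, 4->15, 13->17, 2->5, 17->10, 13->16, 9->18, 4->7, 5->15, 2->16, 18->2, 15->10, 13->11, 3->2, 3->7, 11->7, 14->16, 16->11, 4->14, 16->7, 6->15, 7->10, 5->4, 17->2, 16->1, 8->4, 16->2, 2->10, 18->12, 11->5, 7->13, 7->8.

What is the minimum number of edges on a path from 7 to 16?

2

Level 0: 7
Level 1: 4, 8, 10, 13
Level 2: 6, 11, 14, 15, 16, 17
Level 3: 1, 2, 3, 5, 9, 12, 18
16 first appears at level 2.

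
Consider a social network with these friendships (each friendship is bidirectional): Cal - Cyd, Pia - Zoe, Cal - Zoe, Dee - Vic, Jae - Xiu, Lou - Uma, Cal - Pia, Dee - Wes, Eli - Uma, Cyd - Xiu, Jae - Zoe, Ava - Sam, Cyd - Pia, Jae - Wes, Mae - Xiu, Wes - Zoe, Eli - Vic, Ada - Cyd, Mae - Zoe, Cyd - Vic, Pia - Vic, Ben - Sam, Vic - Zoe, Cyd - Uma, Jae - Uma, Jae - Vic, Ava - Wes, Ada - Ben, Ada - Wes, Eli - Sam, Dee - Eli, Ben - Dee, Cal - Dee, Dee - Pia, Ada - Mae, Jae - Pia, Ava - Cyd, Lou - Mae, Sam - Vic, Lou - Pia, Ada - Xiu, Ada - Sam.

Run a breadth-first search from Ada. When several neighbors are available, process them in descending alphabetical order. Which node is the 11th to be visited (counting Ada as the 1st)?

Ava

Visit Ada; enqueue Xiu, Wes, Sam, Mae, Cyd, Ben → queue [Xiu, Wes, Sam, Mae, Cyd, Ben]
Visit Xiu; enqueue Jae → queue [Wes, Sam, Mae, Cyd, Ben, Jae]
Visit Wes; enqueue Zoe, Dee, Ava → queue [Sam, Mae, Cyd, Ben, Jae, Zoe, Dee, Ava]
Visit Sam; enqueue Vic, Eli → queue [Mae, Cyd, Ben, Jae, Zoe, Dee, Ava, Vic, Eli]
Visit Mae; enqueue Lou → queue [Cyd, Ben, Jae, Zoe, Dee, Ava, Vic, Eli, Lou]
Visit Cyd; enqueue Uma, Pia, Cal → queue [Ben, Jae, Zoe, Dee, Ava, Vic, Eli, Lou, Uma, Pia, Cal]
Visit Ben → queue [Jae, Zoe, Dee, Ava, Vic, Eli, Lou, Uma, Pia, Cal]
Visit Jae → queue [Zoe, Dee, Ava, Vic, Eli, Lou, Uma, Pia, Cal]
Visit Zoe → queue [Dee, Ava, Vic, Eli, Lou, Uma, Pia, Cal]
Visit Dee → queue [Ava, Vic, Eli, Lou, Uma, Pia, Cal]
Visit Ava → queue [Vic, Eli, Lou, Uma, Pia, Cal]
Visit Vic → queue [Eli, Lou, Uma, Pia, Cal]
Visit Eli → queue [Lou, Uma, Pia, Cal]
Visit Lou → queue [Uma, Pia, Cal]
Visit Uma → queue [Pia, Cal]
Visit Pia → queue [Cal]
Visit Cal → queue []

Visit order: Ada, Xiu, Wes, Sam, Mae, Cyd, Ben, Jae, Zoe, Dee, Ava, Vic, Eli, Lou, Uma, Pia, Cal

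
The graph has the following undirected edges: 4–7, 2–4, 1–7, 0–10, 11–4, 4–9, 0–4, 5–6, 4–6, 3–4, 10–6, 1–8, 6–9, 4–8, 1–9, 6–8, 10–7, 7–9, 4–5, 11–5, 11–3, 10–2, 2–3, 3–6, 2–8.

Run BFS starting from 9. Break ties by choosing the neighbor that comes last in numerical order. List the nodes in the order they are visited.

9 7 6 4 1 10 8 5 3 11 2 0

Visit 9; enqueue 7, 6, 4, 1 → queue [7, 6, 4, 1]
Visit 7; enqueue 10 → queue [6, 4, 1, 10]
Visit 6; enqueue 8, 5, 3 → queue [4, 1, 10, 8, 5, 3]
Visit 4; enqueue 11, 2, 0 → queue [1, 10, 8, 5, 3, 11, 2, 0]
Visit 1 → queue [10, 8, 5, 3, 11, 2, 0]
Visit 10 → queue [8, 5, 3, 11, 2, 0]
Visit 8 → queue [5, 3, 11, 2, 0]
Visit 5 → queue [3, 11, 2, 0]
Visit 3 → queue [11, 2, 0]
Visit 11 → queue [2, 0]
Visit 2 → queue [0]
Visit 0 → queue []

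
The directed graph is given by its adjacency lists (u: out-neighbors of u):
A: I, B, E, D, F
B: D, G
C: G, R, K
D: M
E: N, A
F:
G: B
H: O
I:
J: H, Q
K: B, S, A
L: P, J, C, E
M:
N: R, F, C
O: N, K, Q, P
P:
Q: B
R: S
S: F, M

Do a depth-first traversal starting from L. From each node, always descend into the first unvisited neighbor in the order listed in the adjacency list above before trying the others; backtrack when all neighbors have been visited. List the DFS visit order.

Visit L
L → P
L → J
J → H
H → O
O → N
N → R
R → S
S → F
S → M
N → C
C → G
G → B
B → D
C → K
K → A
A → I
A → E
O → Q

L, P, J, H, O, N, R, S, F, M, C, G, B, D, K, A, I, E, Q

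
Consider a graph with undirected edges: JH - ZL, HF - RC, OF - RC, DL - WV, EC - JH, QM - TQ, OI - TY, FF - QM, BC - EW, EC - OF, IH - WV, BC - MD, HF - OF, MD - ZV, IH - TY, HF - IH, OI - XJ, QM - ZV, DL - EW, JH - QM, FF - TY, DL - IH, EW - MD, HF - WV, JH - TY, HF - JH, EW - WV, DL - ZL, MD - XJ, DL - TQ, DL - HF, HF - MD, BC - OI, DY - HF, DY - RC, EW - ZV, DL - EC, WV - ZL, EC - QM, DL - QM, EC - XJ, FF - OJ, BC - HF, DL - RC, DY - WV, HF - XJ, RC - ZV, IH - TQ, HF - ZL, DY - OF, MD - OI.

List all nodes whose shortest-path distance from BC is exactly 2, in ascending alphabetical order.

Level 0: BC
Level 1: EW, HF, MD, OI
Level 2: DL, DY, IH, JH, OF, RC, TY, WV, XJ, ZL, ZV
Level 3: EC, FF, QM, TQ
Level 4: OJ

DL, DY, IH, JH, OF, RC, TY, WV, XJ, ZL, ZV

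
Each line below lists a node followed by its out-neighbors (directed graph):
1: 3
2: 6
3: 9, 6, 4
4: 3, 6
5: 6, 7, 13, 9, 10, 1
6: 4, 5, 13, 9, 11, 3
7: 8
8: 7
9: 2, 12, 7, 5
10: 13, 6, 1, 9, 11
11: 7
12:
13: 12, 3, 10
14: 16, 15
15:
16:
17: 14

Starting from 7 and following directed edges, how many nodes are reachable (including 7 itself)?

2

BFS from 7 visits: 7, 8
Reachable nodes: 2 of 17 total.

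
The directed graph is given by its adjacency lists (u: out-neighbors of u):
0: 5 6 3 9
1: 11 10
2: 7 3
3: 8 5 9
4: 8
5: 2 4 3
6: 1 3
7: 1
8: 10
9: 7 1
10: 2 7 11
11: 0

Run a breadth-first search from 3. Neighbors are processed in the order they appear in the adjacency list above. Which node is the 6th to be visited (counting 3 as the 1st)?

Visit 3; enqueue 8, 5, 9 → queue [8, 5, 9]
Visit 8; enqueue 10 → queue [5, 9, 10]
Visit 5; enqueue 2, 4 → queue [9, 10, 2, 4]
Visit 9; enqueue 7, 1 → queue [10, 2, 4, 7, 1]
Visit 10; enqueue 11 → queue [2, 4, 7, 1, 11]
Visit 2 → queue [4, 7, 1, 11]
Visit 4 → queue [7, 1, 11]
Visit 7 → queue [1, 11]
Visit 1 → queue [11]
Visit 11; enqueue 0 → queue [0]
Visit 0; enqueue 6 → queue [6]
Visit 6 → queue []

Visit order: 3, 8, 5, 9, 10, 2, 4, 7, 1, 11, 0, 6

2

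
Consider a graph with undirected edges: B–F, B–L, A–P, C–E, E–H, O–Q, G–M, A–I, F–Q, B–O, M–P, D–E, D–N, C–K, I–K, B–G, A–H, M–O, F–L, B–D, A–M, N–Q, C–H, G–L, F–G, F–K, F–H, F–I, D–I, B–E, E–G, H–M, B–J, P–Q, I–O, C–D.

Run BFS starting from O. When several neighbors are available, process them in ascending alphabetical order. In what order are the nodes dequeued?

Visit O; enqueue B, I, M, Q → queue [B, I, M, Q]
Visit B; enqueue D, E, F, G, J, L → queue [I, M, Q, D, E, F, G, J, L]
Visit I; enqueue A, K → queue [M, Q, D, E, F, G, J, L, A, K]
Visit M; enqueue H, P → queue [Q, D, E, F, G, J, L, A, K, H, P]
Visit Q; enqueue N → queue [D, E, F, G, J, L, A, K, H, P, N]
Visit D; enqueue C → queue [E, F, G, J, L, A, K, H, P, N, C]
Visit E → queue [F, G, J, L, A, K, H, P, N, C]
Visit F → queue [G, J, L, A, K, H, P, N, C]
Visit G → queue [J, L, A, K, H, P, N, C]
Visit J → queue [L, A, K, H, P, N, C]
Visit L → queue [A, K, H, P, N, C]
Visit A → queue [K, H, P, N, C]
Visit K → queue [H, P, N, C]
Visit H → queue [P, N, C]
Visit P → queue [N, C]
Visit N → queue [C]
Visit C → queue []

O B I M Q D E F G J L A K H P N C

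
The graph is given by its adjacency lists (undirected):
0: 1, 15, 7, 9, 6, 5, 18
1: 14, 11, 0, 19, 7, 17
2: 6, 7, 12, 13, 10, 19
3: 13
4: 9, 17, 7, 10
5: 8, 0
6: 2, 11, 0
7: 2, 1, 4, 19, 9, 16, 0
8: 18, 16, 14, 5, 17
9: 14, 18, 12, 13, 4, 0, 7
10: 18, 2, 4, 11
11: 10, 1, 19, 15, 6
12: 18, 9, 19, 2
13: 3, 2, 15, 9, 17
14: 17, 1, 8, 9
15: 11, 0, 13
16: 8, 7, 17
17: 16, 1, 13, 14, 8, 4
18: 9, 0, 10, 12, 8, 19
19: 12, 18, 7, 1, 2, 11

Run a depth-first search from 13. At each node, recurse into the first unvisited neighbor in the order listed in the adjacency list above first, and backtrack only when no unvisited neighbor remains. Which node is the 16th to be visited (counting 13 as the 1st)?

Visit 13
13 → 3
13 → 2
2 → 6
6 → 11
11 → 10
10 → 18
18 → 9
9 → 14
14 → 17
17 → 16
16 → 8
8 → 5
5 → 0
0 → 1
1 → 19
19 → 12
19 → 7
7 → 4
0 → 15

Visit order: 13, 3, 2, 6, 11, 10, 18, 9, 14, 17, 16, 8, 5, 0, 1, 19, 12, 7, 4, 15

19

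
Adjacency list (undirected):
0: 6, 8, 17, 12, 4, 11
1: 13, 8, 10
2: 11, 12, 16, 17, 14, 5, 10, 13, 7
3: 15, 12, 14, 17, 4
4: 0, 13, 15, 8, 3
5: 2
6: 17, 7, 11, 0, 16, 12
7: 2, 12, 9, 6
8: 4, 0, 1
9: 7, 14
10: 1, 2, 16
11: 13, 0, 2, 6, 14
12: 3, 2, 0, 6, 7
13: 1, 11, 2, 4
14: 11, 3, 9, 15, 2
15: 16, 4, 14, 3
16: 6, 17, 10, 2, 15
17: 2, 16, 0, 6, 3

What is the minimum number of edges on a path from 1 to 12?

3

Level 0: 1
Level 1: 8, 10, 13
Level 2: 0, 2, 4, 11, 16
Level 3: 3, 5, 6, 7, 12, 14, 15, 17
Level 4: 9
12 first appears at level 3.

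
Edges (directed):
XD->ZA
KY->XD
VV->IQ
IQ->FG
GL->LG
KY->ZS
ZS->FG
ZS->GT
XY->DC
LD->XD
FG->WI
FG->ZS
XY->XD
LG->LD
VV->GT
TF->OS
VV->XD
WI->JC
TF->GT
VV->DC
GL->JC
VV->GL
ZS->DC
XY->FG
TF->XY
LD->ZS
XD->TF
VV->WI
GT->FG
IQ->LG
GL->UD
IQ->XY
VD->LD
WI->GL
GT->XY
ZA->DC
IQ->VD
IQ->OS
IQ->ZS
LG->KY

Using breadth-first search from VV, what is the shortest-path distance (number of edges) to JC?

Level 0: VV
Level 1: DC, GL, GT, IQ, WI, XD
Level 2: FG, JC, LG, OS, TF, UD, VD, XY, ZA, ZS
Level 3: KY, LD
JC first appears at level 2.

2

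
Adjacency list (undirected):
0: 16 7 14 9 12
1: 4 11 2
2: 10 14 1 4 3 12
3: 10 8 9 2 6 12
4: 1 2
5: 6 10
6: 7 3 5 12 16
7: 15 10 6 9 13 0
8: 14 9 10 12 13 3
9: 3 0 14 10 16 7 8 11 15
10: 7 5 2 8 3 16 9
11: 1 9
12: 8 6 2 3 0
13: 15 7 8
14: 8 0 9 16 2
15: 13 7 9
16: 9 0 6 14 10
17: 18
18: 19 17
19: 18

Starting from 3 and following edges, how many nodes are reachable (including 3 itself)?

17

BFS from 3 visits: 3, 2, 6, 8, 9, 10, 12, 1, 4, 14, 5, 7, 16, 13, 0, 11, 15
Reachable nodes: 17 of 20 total.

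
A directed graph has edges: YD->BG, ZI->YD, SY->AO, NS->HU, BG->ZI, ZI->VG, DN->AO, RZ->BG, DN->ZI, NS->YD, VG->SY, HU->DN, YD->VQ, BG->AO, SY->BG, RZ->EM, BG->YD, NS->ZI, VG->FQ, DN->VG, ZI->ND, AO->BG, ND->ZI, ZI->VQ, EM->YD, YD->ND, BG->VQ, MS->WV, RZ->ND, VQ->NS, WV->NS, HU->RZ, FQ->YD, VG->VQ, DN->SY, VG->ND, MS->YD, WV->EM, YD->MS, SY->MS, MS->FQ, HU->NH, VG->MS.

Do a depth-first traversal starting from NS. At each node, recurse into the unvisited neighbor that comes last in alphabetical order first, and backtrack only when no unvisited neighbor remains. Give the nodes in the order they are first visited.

Visit NS
NS → ZI
ZI → YD
YD → VQ
YD → ND
YD → MS
MS → WV
WV → EM
MS → FQ
YD → BG
BG → AO
ZI → VG
VG → SY
NS → HU
HU → RZ
HU → NH
HU → DN

NS -> ZI -> YD -> VQ -> ND -> MS -> WV -> EM -> FQ -> BG -> AO -> VG -> SY -> HU -> RZ -> NH -> DN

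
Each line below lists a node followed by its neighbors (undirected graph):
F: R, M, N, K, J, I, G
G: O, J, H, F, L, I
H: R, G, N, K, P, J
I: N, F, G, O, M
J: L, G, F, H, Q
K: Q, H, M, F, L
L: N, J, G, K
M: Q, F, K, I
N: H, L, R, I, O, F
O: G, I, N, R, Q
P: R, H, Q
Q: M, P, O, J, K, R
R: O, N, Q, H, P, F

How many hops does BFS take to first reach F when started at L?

2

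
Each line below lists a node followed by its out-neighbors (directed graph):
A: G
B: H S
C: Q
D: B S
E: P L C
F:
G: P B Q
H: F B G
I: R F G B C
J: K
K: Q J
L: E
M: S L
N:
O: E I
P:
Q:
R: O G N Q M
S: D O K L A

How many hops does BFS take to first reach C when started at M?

Level 0: M
Level 1: L, S
Level 2: A, D, E, K, O
Level 3: B, C, G, I, J, P, Q
Level 4: F, H, R
Level 5: N
C first appears at level 3.

3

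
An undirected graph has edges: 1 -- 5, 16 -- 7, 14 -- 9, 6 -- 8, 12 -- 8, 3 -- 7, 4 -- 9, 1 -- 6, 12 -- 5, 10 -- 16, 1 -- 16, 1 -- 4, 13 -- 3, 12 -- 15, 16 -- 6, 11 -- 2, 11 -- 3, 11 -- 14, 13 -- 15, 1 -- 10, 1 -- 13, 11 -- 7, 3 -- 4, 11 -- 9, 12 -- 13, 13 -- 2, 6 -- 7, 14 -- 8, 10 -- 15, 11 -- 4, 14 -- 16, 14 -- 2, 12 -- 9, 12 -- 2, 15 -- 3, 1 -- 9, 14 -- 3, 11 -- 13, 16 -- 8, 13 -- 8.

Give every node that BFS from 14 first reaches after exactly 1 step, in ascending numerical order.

Level 0: 14
Level 1: 2, 3, 8, 9, 11, 16
Level 2: 1, 4, 6, 7, 10, 12, 13, 15
Level 3: 5

2, 3, 8, 9, 11, 16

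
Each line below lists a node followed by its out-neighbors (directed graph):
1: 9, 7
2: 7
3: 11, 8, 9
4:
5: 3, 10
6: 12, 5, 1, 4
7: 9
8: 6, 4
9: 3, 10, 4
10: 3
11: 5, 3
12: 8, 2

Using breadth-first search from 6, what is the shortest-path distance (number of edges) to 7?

Level 0: 6
Level 1: 1, 4, 5, 12
Level 2: 2, 3, 7, 8, 9, 10
Level 3: 11
7 first appears at level 2.

2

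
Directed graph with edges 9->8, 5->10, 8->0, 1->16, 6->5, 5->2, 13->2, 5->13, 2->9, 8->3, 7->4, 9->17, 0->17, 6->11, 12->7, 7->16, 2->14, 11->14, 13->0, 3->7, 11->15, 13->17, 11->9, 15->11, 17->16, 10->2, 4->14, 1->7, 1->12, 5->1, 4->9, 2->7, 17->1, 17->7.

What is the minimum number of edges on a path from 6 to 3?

4

Level 0: 6
Level 1: 5, 11
Level 2: 1, 2, 9, 10, 13, 14, 15
Level 3: 0, 7, 8, 12, 16, 17
Level 4: 3, 4
3 first appears at level 4.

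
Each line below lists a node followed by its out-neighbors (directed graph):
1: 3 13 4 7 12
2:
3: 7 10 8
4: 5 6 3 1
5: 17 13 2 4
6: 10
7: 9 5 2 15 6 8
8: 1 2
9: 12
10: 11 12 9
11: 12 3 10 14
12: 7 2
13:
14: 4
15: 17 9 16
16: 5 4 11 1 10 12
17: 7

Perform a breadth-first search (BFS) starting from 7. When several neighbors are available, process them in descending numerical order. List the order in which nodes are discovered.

Visit 7; enqueue 15, 9, 8, 6, 5, 2 → queue [15, 9, 8, 6, 5, 2]
Visit 15; enqueue 17, 16 → queue [9, 8, 6, 5, 2, 17, 16]
Visit 9; enqueue 12 → queue [8, 6, 5, 2, 17, 16, 12]
Visit 8; enqueue 1 → queue [6, 5, 2, 17, 16, 12, 1]
Visit 6; enqueue 10 → queue [5, 2, 17, 16, 12, 1, 10]
Visit 5; enqueue 13, 4 → queue [2, 17, 16, 12, 1, 10, 13, 4]
Visit 2 → queue [17, 16, 12, 1, 10, 13, 4]
Visit 17 → queue [16, 12, 1, 10, 13, 4]
Visit 16; enqueue 11 → queue [12, 1, 10, 13, 4, 11]
Visit 12 → queue [1, 10, 13, 4, 11]
Visit 1; enqueue 3 → queue [10, 13, 4, 11, 3]
Visit 10 → queue [13, 4, 11, 3]
Visit 13 → queue [4, 11, 3]
Visit 4 → queue [11, 3]
Visit 11; enqueue 14 → queue [3, 14]
Visit 3 → queue [14]
Visit 14 → queue []

7 -> 15 -> 9 -> 8 -> 6 -> 5 -> 2 -> 17 -> 16 -> 12 -> 1 -> 10 -> 13 -> 4 -> 11 -> 3 -> 14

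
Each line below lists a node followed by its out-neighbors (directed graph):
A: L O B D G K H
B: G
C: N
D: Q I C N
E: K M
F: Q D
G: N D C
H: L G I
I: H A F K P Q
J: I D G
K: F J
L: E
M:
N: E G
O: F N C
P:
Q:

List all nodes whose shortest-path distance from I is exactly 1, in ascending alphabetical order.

Level 0: I
Level 1: A, F, H, K, P, Q
Level 2: B, D, G, J, L, O
Level 3: C, E, N
Level 4: M

A, F, H, K, P, Q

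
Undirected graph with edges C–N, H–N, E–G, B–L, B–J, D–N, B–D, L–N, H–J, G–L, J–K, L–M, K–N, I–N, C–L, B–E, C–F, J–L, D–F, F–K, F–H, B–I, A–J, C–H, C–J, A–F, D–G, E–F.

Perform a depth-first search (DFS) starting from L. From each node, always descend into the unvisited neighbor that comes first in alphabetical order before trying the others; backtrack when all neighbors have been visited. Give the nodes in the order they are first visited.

L -> B -> D -> F -> A -> J -> C -> H -> N -> I -> K -> E -> G -> M

Visit L
L → B
B → D
D → F
F → A
A → J
J → C
C → H
H → N
N → I
N → K
F → E
E → G
L → M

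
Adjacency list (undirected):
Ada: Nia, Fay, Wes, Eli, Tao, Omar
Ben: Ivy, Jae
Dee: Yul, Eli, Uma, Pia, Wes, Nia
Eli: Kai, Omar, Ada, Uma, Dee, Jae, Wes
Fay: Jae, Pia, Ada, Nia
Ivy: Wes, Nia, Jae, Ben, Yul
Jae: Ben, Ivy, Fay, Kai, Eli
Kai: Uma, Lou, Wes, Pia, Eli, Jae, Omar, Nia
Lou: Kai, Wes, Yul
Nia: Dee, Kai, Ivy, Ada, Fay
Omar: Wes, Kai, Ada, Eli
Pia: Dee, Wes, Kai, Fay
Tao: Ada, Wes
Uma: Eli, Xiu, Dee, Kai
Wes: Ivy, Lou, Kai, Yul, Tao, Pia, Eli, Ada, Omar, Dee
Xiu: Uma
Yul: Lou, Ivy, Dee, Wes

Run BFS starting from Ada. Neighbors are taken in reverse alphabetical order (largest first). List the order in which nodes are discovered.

Ada → Wes → Tao → Omar → Nia → Fay → Eli → Yul → Pia → Lou → Kai → Ivy → Dee → Jae → Uma → Ben → Xiu

Visit Ada; enqueue Wes, Tao, Omar, Nia, Fay, Eli → queue [Wes, Tao, Omar, Nia, Fay, Eli]
Visit Wes; enqueue Yul, Pia, Lou, Kai, Ivy, Dee → queue [Tao, Omar, Nia, Fay, Eli, Yul, Pia, Lou, Kai, Ivy, Dee]
Visit Tao → queue [Omar, Nia, Fay, Eli, Yul, Pia, Lou, Kai, Ivy, Dee]
Visit Omar → queue [Nia, Fay, Eli, Yul, Pia, Lou, Kai, Ivy, Dee]
Visit Nia → queue [Fay, Eli, Yul, Pia, Lou, Kai, Ivy, Dee]
Visit Fay; enqueue Jae → queue [Eli, Yul, Pia, Lou, Kai, Ivy, Dee, Jae]
Visit Eli; enqueue Uma → queue [Yul, Pia, Lou, Kai, Ivy, Dee, Jae, Uma]
Visit Yul → queue [Pia, Lou, Kai, Ivy, Dee, Jae, Uma]
Visit Pia → queue [Lou, Kai, Ivy, Dee, Jae, Uma]
Visit Lou → queue [Kai, Ivy, Dee, Jae, Uma]
Visit Kai → queue [Ivy, Dee, Jae, Uma]
Visit Ivy; enqueue Ben → queue [Dee, Jae, Uma, Ben]
Visit Dee → queue [Jae, Uma, Ben]
Visit Jae → queue [Uma, Ben]
Visit Uma; enqueue Xiu → queue [Ben, Xiu]
Visit Ben → queue [Xiu]
Visit Xiu → queue []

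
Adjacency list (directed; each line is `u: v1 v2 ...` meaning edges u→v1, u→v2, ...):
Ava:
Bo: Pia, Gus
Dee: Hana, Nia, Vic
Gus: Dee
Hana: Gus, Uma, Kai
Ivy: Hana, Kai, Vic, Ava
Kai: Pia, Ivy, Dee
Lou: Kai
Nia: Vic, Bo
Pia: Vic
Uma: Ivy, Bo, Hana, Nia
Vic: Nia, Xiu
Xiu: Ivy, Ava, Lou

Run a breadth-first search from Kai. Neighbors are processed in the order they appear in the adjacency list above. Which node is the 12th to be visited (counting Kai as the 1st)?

Bo

Visit Kai; enqueue Pia, Ivy, Dee → queue [Pia, Ivy, Dee]
Visit Pia; enqueue Vic → queue [Ivy, Dee, Vic]
Visit Ivy; enqueue Hana, Ava → queue [Dee, Vic, Hana, Ava]
Visit Dee; enqueue Nia → queue [Vic, Hana, Ava, Nia]
Visit Vic; enqueue Xiu → queue [Hana, Ava, Nia, Xiu]
Visit Hana; enqueue Gus, Uma → queue [Ava, Nia, Xiu, Gus, Uma]
Visit Ava → queue [Nia, Xiu, Gus, Uma]
Visit Nia; enqueue Bo → queue [Xiu, Gus, Uma, Bo]
Visit Xiu; enqueue Lou → queue [Gus, Uma, Bo, Lou]
Visit Gus → queue [Uma, Bo, Lou]
Visit Uma → queue [Bo, Lou]
Visit Bo → queue [Lou]
Visit Lou → queue []

Visit order: Kai, Pia, Ivy, Dee, Vic, Hana, Ava, Nia, Xiu, Gus, Uma, Bo, Lou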